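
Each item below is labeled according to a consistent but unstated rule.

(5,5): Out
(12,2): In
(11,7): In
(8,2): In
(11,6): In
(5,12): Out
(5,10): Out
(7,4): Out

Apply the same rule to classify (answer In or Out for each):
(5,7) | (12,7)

Every 'In' example satisfies: first ≥ 8. None of the 'Out' examples do.
(5,7) — first 5, hence Out. (12,7) — first 12, hence In.

Out, In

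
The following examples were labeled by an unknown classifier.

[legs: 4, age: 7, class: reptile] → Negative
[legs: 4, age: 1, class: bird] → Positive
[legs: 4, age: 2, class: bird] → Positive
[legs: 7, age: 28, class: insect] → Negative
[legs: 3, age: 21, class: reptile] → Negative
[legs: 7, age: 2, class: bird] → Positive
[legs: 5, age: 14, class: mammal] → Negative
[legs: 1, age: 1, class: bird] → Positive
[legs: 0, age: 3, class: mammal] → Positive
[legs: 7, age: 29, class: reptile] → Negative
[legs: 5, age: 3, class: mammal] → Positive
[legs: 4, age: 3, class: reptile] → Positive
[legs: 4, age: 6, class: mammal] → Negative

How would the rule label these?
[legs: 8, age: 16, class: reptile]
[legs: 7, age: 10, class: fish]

All 'Positive' examples share one property — age ≤ 3 — and every 'Negative' example lacks it.

Negative, Negative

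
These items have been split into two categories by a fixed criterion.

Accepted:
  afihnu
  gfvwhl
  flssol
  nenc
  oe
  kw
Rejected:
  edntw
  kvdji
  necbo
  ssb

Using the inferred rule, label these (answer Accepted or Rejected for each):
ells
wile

Accepted, Accepted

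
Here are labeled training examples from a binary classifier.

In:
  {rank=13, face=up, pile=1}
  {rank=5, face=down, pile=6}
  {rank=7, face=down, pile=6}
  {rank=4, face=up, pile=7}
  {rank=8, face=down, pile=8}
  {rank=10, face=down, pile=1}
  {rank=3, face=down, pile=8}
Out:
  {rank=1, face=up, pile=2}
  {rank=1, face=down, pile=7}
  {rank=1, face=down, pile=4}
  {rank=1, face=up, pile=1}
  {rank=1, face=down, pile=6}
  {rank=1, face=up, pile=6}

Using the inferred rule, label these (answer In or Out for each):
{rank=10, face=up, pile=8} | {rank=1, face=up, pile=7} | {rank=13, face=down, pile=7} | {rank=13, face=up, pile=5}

'In' ⟺ rank ≥ 3.
{rank=10, face=up, pile=8}: rank = 10, satisfies this → In.
{rank=1, face=up, pile=7}: rank = 1, lacks this property → Out.
{rank=13, face=down, pile=7}: rank = 13, satisfies this → In.
{rank=13, face=up, pile=5}: rank = 13, satisfies this → In.

In, Out, In, In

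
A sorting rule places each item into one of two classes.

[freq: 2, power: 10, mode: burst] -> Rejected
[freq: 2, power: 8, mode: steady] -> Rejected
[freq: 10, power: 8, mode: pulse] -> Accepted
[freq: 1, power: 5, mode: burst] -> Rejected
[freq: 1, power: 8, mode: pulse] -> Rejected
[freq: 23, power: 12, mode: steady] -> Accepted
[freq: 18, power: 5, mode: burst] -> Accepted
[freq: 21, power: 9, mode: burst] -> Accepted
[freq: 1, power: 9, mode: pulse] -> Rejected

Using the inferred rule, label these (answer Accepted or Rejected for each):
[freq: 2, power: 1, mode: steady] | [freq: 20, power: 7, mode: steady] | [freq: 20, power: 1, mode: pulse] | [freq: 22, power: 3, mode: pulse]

'Accepted' ⟺ freq ≥ 10.
Rejected: [freq: 2, power: 1, mode: steady], since freq = 2. Accepted: [freq: 20, power: 7, mode: steady], since freq = 20. Accepted: [freq: 20, power: 1, mode: pulse], since freq = 20. Accepted: [freq: 22, power: 3, mode: pulse], since freq = 22.

Rejected, Accepted, Accepted, Accepted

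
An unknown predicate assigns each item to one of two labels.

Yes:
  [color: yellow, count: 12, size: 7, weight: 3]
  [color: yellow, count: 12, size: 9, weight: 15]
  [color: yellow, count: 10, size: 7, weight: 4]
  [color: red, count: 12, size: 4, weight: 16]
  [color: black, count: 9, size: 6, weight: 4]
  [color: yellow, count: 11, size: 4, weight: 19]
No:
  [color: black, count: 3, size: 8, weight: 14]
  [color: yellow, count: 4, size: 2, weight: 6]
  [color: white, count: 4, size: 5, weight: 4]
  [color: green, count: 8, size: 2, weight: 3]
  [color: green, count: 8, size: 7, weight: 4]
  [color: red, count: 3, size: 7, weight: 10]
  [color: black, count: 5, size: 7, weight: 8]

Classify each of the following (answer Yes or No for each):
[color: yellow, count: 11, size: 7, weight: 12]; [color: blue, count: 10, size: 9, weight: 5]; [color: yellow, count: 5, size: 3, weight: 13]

Yes, Yes, No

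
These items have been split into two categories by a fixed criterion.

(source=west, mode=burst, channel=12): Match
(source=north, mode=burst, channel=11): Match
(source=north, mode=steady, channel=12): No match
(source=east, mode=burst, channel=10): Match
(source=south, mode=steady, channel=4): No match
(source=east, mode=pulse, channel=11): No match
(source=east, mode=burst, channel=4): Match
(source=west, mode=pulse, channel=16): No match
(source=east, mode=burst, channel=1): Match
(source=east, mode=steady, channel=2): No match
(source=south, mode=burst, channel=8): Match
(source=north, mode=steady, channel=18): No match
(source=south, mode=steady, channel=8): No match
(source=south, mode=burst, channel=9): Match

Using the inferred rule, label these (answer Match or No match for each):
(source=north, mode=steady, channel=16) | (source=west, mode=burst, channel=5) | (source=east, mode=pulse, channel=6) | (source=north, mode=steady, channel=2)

No match, Match, No match, No match

The distinguishing property — mode is burst — holds for all the 'Match' cases and none of the 'No match' cases.
(source=north, mode=steady, channel=16) → mode is steady → No match.
(source=west, mode=burst, channel=5) → mode is burst → Match.
(source=east, mode=pulse, channel=6) → mode is pulse → No match.
(source=north, mode=steady, channel=2) → mode is steady → No match.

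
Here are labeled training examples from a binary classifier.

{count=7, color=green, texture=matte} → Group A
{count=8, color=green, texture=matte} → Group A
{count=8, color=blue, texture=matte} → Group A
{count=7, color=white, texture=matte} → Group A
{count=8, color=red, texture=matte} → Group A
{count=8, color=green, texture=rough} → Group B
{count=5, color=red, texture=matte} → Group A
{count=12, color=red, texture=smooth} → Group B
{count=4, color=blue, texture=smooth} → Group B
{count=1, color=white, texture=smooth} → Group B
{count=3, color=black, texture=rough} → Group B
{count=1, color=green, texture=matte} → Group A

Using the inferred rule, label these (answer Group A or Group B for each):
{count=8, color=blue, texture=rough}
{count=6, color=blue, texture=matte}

The pattern is that an item is 'Group A' exactly when: texture is matte.
{count=8, color=blue, texture=rough}: texture is rough — does not satisfy this, so Group B. {count=6, color=blue, texture=matte}: texture is matte — passes, so Group A.

Group B, Group A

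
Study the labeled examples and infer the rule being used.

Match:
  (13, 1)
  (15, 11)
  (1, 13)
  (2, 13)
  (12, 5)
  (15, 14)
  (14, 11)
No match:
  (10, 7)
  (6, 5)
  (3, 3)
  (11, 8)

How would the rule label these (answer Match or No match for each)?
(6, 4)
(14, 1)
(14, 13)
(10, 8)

No match, Match, Match, No match

The common property of the 'Match' items is: max ≥ 12. No 'No match' item has it.
(6, 4) → max 6 → No match.
(14, 1) → max 14 → Match.
(14, 13) → max 14 → Match.
(10, 8) → max 10 → No match.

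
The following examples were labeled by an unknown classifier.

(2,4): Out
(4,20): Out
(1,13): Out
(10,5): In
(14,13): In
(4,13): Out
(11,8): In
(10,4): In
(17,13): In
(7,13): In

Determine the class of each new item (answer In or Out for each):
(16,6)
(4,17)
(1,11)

In, Out, Out

The simplest hypothesis consistent with all the labels is: first ≥ 5.
(16,6) — first 16, hence In. (4,17) — first 4, hence Out. (1,11) — first 1, hence Out.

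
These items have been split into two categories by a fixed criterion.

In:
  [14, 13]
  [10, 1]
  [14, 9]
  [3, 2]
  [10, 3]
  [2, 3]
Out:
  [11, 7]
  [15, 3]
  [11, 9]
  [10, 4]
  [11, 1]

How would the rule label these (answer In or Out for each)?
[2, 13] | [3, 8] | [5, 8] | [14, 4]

The simplest hypothesis consistent with all the labels is: sum is odd.
[2, 13]: 2+13 = 15, checks out → In. [3, 8]: 3+8 = 11, checks out → In. [5, 8]: 5+8 = 13, checks out → In. [14, 4]: 14+4 = 18, doesn't qualify → Out.

In, In, In, Out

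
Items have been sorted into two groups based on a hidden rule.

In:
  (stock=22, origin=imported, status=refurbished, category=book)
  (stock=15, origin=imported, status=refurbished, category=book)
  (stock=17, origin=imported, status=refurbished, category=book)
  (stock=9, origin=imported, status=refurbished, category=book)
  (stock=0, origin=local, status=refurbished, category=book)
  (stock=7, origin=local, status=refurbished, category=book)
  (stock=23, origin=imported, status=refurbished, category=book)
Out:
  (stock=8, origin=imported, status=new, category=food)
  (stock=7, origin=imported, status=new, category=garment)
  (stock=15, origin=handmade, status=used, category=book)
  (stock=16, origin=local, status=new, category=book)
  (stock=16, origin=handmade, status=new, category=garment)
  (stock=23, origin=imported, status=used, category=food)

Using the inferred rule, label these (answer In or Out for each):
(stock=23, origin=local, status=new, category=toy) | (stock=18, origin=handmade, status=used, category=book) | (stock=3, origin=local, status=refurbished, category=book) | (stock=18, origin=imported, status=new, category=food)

Rule: status is refurbished. This holds for each 'In' example and fails for each 'Out' one.
(stock=23, origin=local, status=new, category=toy) → status is new → Out. (stock=18, origin=handmade, status=used, category=book) → status is used → Out. (stock=3, origin=local, status=refurbished, category=book) → status is refurbished → In. (stock=18, origin=imported, status=new, category=food) → status is new → Out.

Out, Out, In, Out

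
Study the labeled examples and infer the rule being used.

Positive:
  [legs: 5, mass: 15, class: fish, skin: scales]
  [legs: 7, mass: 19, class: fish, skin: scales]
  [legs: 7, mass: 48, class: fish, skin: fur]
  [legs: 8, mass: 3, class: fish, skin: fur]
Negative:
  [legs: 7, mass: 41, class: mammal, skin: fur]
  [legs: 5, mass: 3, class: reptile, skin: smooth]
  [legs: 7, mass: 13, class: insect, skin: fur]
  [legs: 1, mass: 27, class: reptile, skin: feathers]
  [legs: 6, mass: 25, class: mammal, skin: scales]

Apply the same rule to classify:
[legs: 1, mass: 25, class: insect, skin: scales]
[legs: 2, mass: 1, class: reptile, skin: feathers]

The rule appears to be: class is fish.
[legs: 1, mass: 25, class: insect, skin: scales]: Negative (class is insect). [legs: 2, mass: 1, class: reptile, skin: feathers]: Negative (class is reptile).

Negative, Negative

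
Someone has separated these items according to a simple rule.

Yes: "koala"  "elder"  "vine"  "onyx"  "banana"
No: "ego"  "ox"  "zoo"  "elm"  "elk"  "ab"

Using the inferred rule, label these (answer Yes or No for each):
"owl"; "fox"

No, No

The common property of the 'Yes' items is: length ≥ 4. No 'No' item has it.
No: "owl", since length 3.
No: "fox", since length 3.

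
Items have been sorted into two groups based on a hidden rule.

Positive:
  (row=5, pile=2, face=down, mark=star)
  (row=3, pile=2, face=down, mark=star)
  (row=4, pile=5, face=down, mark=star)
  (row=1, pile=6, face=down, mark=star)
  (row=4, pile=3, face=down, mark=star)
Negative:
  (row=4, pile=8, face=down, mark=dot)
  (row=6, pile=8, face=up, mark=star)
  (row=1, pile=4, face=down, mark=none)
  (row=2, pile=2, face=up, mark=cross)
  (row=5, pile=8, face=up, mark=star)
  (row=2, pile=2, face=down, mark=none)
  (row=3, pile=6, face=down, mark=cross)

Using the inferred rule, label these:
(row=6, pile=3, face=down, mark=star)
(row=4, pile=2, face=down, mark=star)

The rule appears to be: face is down AND mark is star.

Positive, Positive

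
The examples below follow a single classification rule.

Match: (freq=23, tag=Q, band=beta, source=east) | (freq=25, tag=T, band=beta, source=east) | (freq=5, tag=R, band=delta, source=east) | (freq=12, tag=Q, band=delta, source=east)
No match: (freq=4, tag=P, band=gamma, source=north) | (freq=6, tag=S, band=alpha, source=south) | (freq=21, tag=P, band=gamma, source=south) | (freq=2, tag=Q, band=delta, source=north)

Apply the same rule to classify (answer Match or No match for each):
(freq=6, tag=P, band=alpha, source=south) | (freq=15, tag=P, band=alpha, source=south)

No match, No match

The simplest hypothesis consistent with all the labels is: source is east.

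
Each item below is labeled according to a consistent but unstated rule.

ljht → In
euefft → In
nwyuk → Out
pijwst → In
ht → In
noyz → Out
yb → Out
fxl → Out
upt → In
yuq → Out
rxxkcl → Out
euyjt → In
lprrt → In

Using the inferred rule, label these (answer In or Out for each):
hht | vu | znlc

In, Out, Out

The distinguishing property — contains 't' — holds for all the 'In' cases and none of the 'Out' cases.
hht: has 't', checks out → In. vu: no 't', fails this test → Out. znlc: no 't', fails this test → Out.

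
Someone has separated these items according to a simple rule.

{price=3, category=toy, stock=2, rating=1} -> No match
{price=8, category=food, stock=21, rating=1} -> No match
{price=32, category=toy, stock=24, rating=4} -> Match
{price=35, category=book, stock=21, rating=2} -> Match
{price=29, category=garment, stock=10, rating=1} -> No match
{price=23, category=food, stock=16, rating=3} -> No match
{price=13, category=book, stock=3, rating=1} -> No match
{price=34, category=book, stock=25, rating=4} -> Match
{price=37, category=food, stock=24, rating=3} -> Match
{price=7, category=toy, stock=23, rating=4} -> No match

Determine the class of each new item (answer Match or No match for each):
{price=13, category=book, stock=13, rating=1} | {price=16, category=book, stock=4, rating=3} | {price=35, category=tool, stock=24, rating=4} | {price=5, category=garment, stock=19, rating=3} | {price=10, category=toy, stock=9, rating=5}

The distinguishing property — price ≥ 32 — holds for all the 'Match' cases and none of the 'No match' cases.
{price=13, category=book, stock=13, rating=1}: No match (price = 13).
{price=16, category=book, stock=4, rating=3}: No match (price = 16).
{price=35, category=tool, stock=24, rating=4}: Match (price = 35).
{price=5, category=garment, stock=19, rating=3}: No match (price = 5).
{price=10, category=toy, stock=9, rating=5}: No match (price = 10).

No match, No match, Match, No match, No match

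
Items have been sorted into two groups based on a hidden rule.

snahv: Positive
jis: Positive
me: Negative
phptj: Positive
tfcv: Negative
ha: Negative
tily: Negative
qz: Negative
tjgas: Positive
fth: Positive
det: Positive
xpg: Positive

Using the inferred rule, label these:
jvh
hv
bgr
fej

Positive, Negative, Positive, Positive

A rule that fits every label: odd length — true of each 'Positive' example, false of each 'Negative' one.
jvh — length 3, hence Positive.
hv — length 2, hence Negative.
bgr — length 3, hence Positive.
fej — length 3, hence Positive.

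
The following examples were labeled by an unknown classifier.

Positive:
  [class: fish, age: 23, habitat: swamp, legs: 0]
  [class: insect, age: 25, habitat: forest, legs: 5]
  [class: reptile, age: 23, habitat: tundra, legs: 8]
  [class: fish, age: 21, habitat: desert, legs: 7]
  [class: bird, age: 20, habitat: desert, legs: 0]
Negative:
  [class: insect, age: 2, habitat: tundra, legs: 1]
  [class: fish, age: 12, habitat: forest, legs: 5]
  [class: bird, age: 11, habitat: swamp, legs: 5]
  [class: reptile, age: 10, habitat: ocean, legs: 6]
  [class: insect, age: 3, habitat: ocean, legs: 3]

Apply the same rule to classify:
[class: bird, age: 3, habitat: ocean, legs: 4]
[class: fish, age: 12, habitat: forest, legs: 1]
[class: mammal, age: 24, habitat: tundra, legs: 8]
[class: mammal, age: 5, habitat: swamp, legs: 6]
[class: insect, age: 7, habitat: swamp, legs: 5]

Negative, Negative, Positive, Negative, Negative

One predicate separates the groups cleanly: age ≥ 20.
[class: bird, age: 3, habitat: ocean, legs: 4] — age = 3, hence Negative.
[class: fish, age: 12, habitat: forest, legs: 1] — age = 12, hence Negative.
[class: mammal, age: 24, habitat: tundra, legs: 8] — age = 24, hence Positive.
[class: mammal, age: 5, habitat: swamp, legs: 6] — age = 5, hence Negative.
[class: insect, age: 7, habitat: swamp, legs: 5] — age = 7, hence Negative.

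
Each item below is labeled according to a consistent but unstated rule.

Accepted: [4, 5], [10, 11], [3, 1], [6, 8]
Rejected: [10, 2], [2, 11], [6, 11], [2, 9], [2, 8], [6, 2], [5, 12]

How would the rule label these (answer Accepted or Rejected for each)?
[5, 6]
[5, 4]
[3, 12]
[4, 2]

Accepted, Accepted, Rejected, Accepted

The simplest hypothesis consistent with all the labels is: |first − second| ≤ 2.
[5, 6]: |5−6| = 1, has this property → Accepted. [5, 4]: |5−4| = 1, has this property → Accepted. [3, 12]: |3−12| = 9, fails this test → Rejected. [4, 2]: |4−2| = 2, has this property → Accepted.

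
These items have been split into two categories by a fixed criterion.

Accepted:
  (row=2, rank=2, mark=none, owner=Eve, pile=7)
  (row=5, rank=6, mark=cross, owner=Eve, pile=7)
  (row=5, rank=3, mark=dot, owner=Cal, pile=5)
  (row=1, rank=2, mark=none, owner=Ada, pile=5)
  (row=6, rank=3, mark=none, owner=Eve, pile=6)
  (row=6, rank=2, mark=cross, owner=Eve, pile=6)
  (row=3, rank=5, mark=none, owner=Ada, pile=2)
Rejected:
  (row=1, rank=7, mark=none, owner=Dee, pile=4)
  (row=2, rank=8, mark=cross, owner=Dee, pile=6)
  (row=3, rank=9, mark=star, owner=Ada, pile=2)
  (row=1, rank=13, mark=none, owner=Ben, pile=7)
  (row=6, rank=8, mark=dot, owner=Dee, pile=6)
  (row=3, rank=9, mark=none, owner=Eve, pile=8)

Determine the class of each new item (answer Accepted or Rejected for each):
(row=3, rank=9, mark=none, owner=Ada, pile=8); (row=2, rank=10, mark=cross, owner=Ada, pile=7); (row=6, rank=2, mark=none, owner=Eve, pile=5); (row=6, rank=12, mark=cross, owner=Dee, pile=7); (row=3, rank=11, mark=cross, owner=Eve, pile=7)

Rejected, Rejected, Accepted, Rejected, Rejected

Every 'Accepted' example satisfies: rank ≤ 6. None of the 'Rejected' examples do.
(row=3, rank=9, mark=none, owner=Ada, pile=8): Rejected (rank = 9). (row=2, rank=10, mark=cross, owner=Ada, pile=7): Rejected (rank = 10). (row=6, rank=2, mark=none, owner=Eve, pile=5): Accepted (rank = 2). (row=6, rank=12, mark=cross, owner=Dee, pile=7): Rejected (rank = 12). (row=3, rank=11, mark=cross, owner=Eve, pile=7): Rejected (rank = 11).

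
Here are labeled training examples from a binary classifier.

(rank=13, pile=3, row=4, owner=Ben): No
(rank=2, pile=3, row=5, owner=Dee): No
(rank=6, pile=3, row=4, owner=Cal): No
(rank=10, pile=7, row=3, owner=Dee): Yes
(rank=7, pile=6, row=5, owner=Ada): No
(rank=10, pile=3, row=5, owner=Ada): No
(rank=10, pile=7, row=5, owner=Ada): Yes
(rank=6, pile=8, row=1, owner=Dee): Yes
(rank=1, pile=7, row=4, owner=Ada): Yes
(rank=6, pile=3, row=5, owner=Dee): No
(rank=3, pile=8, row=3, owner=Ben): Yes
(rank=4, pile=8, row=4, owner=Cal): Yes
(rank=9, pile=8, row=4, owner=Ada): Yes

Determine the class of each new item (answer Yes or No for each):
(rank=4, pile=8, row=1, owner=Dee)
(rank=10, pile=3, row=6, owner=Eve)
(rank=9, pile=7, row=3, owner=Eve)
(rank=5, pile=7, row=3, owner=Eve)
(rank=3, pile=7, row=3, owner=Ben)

The common property of the 'Yes' items is: pile ≥ 7. No 'No' item has it.
(rank=4, pile=8, row=1, owner=Dee): pile = 8 — passes, so Yes.
(rank=10, pile=3, row=6, owner=Eve): pile = 3 — lacks this property, so No.
(rank=9, pile=7, row=3, owner=Eve): pile = 7 — passes, so Yes.
(rank=5, pile=7, row=3, owner=Eve): pile = 7 — passes, so Yes.
(rank=3, pile=7, row=3, owner=Ben): pile = 7 — passes, so Yes.

Yes, No, Yes, Yes, Yes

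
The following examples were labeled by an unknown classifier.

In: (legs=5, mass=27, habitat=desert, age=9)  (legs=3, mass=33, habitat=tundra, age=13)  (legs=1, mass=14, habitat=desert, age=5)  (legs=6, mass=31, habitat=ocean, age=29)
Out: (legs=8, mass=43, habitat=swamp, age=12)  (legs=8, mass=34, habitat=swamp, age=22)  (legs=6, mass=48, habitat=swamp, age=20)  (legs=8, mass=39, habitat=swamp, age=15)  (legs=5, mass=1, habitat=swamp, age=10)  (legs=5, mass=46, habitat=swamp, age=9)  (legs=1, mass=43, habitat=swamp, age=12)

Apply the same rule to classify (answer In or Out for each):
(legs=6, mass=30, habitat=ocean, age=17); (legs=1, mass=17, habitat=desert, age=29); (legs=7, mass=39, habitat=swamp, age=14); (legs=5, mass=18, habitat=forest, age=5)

In, In, Out, In

Rule: habitat is not swamp. This holds for each 'In' example and fails for each 'Out' one.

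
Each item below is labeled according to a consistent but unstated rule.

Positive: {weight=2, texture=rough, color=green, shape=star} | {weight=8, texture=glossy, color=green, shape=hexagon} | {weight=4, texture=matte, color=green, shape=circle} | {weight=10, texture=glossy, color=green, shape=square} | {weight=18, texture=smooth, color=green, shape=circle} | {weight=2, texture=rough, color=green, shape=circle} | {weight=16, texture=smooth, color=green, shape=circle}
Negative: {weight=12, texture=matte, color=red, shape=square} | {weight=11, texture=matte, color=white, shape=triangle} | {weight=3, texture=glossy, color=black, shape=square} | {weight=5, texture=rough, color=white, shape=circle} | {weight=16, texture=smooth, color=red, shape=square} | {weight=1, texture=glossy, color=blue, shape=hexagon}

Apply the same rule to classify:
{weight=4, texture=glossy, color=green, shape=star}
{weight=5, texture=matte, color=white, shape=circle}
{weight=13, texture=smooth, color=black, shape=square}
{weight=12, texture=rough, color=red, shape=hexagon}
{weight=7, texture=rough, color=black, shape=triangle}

The classifier is using: color is green.

Positive, Negative, Negative, Negative, Negative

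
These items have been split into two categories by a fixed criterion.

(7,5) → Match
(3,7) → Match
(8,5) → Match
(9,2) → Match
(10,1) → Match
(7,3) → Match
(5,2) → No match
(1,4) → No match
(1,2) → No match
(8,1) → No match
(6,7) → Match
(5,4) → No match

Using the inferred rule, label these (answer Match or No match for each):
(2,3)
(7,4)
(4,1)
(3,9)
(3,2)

No match, Match, No match, Match, No match

The simplest hypothesis consistent with all the labels is: sum ≥ 10.
(2,3) → 2+3 = 5 → No match.
(7,4) → 7+4 = 11 → Match.
(4,1) → 4+1 = 5 → No match.
(3,9) → 3+9 = 12 → Match.
(3,2) → 3+2 = 5 → No match.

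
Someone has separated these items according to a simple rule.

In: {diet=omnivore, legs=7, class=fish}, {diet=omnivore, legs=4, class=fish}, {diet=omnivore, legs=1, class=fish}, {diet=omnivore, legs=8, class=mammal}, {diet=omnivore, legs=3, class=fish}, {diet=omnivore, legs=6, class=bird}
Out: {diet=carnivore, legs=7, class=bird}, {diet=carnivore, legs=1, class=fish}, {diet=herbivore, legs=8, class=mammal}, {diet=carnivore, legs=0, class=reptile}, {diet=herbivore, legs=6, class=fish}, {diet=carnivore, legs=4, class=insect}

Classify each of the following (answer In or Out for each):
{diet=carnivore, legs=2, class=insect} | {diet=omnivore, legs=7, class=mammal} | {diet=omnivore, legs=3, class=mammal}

Out, In, In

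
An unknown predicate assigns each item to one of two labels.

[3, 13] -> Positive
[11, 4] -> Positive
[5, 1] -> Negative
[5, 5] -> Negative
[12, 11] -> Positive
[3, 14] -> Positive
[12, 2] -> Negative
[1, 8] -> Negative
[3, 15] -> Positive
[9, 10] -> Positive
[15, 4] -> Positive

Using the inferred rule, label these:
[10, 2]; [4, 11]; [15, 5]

Negative, Positive, Positive

The pattern is that an item is 'Positive' exactly when: sum ≥ 15.
[10, 2]: 10+2 = 12 — fails this test, so Negative. [4, 11]: 4+11 = 15 — matches, so Positive. [15, 5]: 15+5 = 20 — matches, so Positive.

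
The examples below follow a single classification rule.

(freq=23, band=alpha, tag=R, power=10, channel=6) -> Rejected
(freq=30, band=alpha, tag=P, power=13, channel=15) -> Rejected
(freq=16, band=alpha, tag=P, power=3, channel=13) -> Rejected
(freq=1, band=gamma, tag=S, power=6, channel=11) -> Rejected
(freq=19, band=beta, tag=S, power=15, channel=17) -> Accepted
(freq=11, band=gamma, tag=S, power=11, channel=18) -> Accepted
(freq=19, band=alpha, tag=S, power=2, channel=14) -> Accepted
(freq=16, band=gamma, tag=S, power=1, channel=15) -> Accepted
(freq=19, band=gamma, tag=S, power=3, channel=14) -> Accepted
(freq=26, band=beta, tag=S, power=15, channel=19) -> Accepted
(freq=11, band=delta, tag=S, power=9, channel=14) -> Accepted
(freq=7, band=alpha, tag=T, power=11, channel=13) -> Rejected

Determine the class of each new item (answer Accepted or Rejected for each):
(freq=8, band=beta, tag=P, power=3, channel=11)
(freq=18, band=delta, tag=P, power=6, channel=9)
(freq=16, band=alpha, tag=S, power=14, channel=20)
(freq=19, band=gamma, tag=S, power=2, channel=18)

The classifier is using: tag is S AND freq ≥ 7.
(freq=8, band=beta, tag=P, power=3, channel=11): Rejected (tag is P, freq = 8). (freq=18, band=delta, tag=P, power=6, channel=9): Rejected (tag is P, freq = 18). (freq=16, band=alpha, tag=S, power=14, channel=20): Accepted (tag is S, freq = 16). (freq=19, band=gamma, tag=S, power=2, channel=18): Accepted (tag is S, freq = 19).

Rejected, Rejected, Accepted, Accepted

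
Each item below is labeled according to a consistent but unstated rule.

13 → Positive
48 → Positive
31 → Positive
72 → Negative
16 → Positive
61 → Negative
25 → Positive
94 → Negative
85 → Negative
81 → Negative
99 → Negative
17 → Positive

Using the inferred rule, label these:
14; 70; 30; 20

Positive, Negative, Positive, Positive

The classifier is using: at most 48.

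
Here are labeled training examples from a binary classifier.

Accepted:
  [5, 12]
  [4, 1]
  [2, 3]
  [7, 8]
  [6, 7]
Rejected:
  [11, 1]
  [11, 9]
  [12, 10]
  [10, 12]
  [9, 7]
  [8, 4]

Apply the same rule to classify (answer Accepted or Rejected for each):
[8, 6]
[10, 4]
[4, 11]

Rejected, Rejected, Accepted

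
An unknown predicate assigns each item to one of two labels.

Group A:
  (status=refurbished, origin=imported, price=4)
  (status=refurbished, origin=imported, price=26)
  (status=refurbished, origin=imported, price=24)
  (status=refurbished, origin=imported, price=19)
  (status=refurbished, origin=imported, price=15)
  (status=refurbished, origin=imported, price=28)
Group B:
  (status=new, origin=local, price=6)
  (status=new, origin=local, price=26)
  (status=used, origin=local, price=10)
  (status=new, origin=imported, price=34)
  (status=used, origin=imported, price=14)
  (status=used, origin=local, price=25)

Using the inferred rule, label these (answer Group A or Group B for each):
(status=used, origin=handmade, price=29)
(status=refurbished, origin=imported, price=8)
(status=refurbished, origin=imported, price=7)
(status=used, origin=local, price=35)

The pattern is that an item is 'Group A' exactly when: status is refurbished.
(status=used, origin=handmade, price=29) — status is used, hence Group B.
(status=refurbished, origin=imported, price=8) — status is refurbished, hence Group A.
(status=refurbished, origin=imported, price=7) — status is refurbished, hence Group A.
(status=used, origin=local, price=35) — status is used, hence Group B.

Group B, Group A, Group A, Group B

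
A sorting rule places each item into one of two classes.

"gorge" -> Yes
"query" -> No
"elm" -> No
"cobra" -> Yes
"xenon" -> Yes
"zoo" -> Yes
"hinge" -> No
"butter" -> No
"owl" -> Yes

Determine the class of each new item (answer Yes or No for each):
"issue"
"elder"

No, No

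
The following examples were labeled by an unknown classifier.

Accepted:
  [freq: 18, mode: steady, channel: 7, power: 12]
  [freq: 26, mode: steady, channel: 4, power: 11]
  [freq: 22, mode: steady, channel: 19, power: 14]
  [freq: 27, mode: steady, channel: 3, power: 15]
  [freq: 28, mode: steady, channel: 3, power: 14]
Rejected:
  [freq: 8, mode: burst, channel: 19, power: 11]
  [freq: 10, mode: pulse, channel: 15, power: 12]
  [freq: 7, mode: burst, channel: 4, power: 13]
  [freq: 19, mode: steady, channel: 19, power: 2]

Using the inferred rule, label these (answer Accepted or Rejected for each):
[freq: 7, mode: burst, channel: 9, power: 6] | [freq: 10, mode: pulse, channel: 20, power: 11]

Rule: mode is steady AND power ≥ 11. This holds for each 'Accepted' example and fails for each 'Rejected' one.
Rejected: [freq: 7, mode: burst, channel: 9, power: 6], since mode is burst, power = 6.
Rejected: [freq: 10, mode: pulse, channel: 20, power: 11], since mode is pulse, power = 11.

Rejected, Rejected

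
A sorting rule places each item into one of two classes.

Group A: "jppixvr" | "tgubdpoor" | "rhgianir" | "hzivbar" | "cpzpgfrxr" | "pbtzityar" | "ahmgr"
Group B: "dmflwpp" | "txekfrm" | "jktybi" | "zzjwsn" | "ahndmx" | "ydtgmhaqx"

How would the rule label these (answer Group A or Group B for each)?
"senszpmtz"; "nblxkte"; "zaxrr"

Group B, Group B, Group A

'Group A' ⟺ ends with 'r'.
Group B: "senszpmtz", since ends with 'z'. Group B: "nblxkte", since ends with 'e'. Group A: "zaxrr", since ends with 'r'.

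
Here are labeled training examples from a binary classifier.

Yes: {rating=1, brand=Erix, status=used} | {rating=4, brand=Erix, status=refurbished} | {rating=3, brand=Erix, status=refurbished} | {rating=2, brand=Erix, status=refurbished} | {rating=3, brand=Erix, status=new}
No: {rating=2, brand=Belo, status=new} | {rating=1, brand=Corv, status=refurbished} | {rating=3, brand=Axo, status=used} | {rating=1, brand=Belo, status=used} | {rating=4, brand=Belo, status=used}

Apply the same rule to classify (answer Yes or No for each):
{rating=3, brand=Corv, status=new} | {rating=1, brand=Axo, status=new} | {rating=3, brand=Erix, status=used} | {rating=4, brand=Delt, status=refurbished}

The common property of the 'Yes' items is: brand is Erix. No 'No' item has it.
{rating=3, brand=Corv, status=new}: No (brand is Corv). {rating=1, brand=Axo, status=new}: No (brand is Axo). {rating=3, brand=Erix, status=used}: Yes (brand is Erix). {rating=4, brand=Delt, status=refurbished}: No (brand is Delt).

No, No, Yes, No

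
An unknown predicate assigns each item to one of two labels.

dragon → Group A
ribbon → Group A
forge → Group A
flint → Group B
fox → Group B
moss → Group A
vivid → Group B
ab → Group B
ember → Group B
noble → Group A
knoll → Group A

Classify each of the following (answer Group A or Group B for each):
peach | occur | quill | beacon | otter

The simplest hypothesis consistent with all the labels is: length ≥ 4 AND contains 'o'.

Group B, Group A, Group B, Group A, Group A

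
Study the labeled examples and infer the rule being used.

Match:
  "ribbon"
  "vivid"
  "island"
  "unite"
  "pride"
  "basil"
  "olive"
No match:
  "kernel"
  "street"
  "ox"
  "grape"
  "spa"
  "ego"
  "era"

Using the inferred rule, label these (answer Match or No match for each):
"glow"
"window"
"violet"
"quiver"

Every 'Match' example satisfies: contains 'i'. None of the 'No match' examples do.
"glow": no 'i' — does not fit, so No match.
"window": has 'i' — has this property, so Match.
"violet": has 'i' — has this property, so Match.
"quiver": has 'i' — has this property, so Match.

No match, Match, Match, Match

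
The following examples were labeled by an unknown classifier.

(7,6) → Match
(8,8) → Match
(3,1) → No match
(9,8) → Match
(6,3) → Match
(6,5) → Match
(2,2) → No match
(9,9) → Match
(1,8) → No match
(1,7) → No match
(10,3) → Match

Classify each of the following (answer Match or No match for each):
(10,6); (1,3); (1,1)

The pattern is that an item is 'Match' exactly when: first ≥ 5.
(10,6): first 10, satisfies this → Match. (1,3): first 1, fails this test → No match. (1,1): first 1, fails this test → No match.

Match, No match, No match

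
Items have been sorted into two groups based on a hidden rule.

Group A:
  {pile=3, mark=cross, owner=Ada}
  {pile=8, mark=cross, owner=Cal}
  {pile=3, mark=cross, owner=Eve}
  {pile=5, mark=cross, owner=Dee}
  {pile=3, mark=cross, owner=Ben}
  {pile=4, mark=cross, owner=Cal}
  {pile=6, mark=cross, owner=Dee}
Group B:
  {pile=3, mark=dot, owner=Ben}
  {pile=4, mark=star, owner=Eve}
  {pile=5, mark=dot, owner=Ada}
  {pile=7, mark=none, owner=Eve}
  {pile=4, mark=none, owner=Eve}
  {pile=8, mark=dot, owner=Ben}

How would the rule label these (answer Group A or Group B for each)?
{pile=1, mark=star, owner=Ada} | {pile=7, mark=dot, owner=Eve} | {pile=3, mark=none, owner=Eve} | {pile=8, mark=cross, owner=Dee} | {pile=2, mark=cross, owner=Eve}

Group B, Group B, Group B, Group A, Group A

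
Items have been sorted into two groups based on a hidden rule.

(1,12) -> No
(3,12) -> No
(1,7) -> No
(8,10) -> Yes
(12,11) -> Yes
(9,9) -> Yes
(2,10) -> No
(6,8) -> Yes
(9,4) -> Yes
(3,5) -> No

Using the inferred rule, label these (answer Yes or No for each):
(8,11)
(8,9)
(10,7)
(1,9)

Yes, Yes, Yes, No

Rule: first ≥ 4. This holds for each 'Yes' example and fails for each 'No' one.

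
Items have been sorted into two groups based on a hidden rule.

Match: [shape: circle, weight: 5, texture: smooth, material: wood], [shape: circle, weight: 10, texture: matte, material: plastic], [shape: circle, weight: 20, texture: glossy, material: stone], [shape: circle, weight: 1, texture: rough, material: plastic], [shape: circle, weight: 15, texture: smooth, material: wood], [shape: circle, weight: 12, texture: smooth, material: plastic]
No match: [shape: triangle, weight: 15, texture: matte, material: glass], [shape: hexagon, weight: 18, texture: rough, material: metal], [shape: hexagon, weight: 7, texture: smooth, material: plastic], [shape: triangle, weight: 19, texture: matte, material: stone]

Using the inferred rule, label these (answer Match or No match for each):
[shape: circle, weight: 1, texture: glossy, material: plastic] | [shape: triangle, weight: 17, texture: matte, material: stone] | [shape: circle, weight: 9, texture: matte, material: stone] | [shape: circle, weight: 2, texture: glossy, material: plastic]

Match, No match, Match, Match

The common property of the 'Match' items is: shape is circle. No 'No match' item has it.
[shape: circle, weight: 1, texture: glossy, material: plastic] — shape is circle, hence Match.
[shape: triangle, weight: 17, texture: matte, material: stone] — shape is triangle, hence No match.
[shape: circle, weight: 9, texture: matte, material: stone] — shape is circle, hence Match.
[shape: circle, weight: 2, texture: glossy, material: plastic] — shape is circle, hence Match.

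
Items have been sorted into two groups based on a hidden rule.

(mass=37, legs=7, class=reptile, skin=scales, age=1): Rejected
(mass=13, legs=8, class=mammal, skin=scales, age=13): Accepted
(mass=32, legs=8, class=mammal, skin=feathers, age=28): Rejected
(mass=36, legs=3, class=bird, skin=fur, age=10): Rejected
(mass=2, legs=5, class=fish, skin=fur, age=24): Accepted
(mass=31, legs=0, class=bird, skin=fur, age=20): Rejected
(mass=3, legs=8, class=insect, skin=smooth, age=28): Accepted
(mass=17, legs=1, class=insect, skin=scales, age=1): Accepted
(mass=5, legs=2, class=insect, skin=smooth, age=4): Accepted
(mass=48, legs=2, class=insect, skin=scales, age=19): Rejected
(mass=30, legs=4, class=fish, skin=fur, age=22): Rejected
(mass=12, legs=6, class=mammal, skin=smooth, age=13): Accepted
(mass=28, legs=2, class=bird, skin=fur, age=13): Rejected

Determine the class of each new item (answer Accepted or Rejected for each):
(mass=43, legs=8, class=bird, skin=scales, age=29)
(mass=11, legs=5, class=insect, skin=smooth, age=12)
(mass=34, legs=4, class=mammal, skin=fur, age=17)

Rejected, Accepted, Rejected

The simplest hypothesis consistent with all the labels is: mass ≤ 17.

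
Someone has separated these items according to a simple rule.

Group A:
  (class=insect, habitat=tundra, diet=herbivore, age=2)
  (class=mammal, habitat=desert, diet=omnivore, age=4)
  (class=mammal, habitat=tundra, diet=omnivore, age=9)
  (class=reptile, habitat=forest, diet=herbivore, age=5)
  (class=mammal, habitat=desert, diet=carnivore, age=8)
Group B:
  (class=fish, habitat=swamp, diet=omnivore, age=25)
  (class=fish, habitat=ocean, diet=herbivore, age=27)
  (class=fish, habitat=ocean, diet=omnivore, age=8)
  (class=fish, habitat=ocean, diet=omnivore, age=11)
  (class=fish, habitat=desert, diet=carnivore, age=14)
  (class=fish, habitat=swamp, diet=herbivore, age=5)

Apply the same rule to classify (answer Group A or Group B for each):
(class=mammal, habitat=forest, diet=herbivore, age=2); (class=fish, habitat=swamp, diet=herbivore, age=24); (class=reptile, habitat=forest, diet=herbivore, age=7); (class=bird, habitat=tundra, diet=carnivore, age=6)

Group A, Group B, Group A, Group A

Every 'Group A' example satisfies: class is not fish. None of the 'Group B' examples do.
Group A: (class=mammal, habitat=forest, diet=herbivore, age=2), since class is mammal.
Group B: (class=fish, habitat=swamp, diet=herbivore, age=24), since class is fish.
Group A: (class=reptile, habitat=forest, diet=herbivore, age=7), since class is reptile.
Group A: (class=bird, habitat=tundra, diet=carnivore, age=6), since class is bird.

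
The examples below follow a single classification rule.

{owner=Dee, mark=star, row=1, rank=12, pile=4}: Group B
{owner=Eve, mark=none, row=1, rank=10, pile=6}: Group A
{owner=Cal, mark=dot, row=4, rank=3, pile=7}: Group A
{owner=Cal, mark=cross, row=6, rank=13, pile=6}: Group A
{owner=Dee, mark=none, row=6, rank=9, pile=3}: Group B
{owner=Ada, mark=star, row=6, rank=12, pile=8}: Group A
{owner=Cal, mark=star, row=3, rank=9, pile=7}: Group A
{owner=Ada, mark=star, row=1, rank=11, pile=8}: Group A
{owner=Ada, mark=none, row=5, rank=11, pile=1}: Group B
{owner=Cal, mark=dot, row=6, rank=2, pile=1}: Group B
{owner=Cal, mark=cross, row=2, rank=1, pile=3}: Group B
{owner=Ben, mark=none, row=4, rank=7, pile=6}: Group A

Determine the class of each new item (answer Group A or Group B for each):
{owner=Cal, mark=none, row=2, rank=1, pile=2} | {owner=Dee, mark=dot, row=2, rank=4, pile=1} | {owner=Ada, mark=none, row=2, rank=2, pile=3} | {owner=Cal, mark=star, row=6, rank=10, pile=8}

The classifier is using: pile ≥ 6.
{owner=Cal, mark=none, row=2, rank=1, pile=2}: pile = 2, does not satisfy this → Group B. {owner=Dee, mark=dot, row=2, rank=4, pile=1}: pile = 1, does not satisfy this → Group B. {owner=Ada, mark=none, row=2, rank=2, pile=3}: pile = 3, does not satisfy this → Group B. {owner=Cal, mark=star, row=6, rank=10, pile=8}: pile = 8, fits → Group A.

Group B, Group B, Group B, Group A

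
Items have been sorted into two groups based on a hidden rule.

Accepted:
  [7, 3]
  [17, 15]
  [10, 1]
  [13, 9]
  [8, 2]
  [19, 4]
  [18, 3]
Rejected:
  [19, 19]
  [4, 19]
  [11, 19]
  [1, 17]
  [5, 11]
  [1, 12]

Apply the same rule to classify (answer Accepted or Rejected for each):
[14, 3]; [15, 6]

Accepted, Accepted

The pattern is that an item is 'Accepted' exactly when: first > second.
[14, 3]: Accepted (14 > 3).
[15, 6]: Accepted (15 > 6).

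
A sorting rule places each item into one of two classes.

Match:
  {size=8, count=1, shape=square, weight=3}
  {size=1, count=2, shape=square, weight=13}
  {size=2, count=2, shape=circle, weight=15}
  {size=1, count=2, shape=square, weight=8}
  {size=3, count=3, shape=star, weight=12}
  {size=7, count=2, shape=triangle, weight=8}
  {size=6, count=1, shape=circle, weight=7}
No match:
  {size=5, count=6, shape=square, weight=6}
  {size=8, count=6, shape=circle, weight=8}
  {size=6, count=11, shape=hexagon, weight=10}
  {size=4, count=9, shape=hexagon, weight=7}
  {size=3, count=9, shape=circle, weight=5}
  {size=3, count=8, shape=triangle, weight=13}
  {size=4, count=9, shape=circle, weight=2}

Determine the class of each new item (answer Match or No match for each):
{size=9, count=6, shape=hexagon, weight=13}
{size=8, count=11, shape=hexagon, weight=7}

No match, No match

All 'Match' examples share one property — count ≤ 3 — and every 'No match' example lacks it.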